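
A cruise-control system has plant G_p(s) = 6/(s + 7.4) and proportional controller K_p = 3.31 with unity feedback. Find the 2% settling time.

Closed-loop transfer function: T(s) = K_p·G_p(s)/(1 + K_p·G_p(s)) = 19.86/(s + 7.4 + 19.86) = 19.86/(s + 27.26).
Time constant τ = 1/27.26 = 0.03668 s, so the 2% settling time is about 4τ = 0.147 s.

T_s ≈ 0.147 s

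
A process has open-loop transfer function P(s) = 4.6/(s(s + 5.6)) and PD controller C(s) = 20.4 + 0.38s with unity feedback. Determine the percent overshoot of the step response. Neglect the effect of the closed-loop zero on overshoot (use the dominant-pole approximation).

Forward path: (20.4 + 0.38s)·4.6/(s(s+5.6)). The closed-loop characteristic equation is s² + (5.6 + 4.6·0.38)s + 4.6·20.4 = 0.
That is s² + 7.348s + 93.84 = 0, so ω_n = 9.687 rad/s and ζ = 7.348/(2·9.687) = 0.3793.
%OS = 100·exp(−πζ/√(1−ζ²)) = 27.6%.

27.6%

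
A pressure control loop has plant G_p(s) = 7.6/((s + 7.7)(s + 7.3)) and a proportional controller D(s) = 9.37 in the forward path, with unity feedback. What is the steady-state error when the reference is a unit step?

The loop is type 0. Static position error constant K_pos = D(0)·G_p(0) = 9.37·0.1352 = 1.267.
Steady-state error to a unit step: e_ss = 1/(1+K_pos) = 1/2.267 = 0.441.

0.441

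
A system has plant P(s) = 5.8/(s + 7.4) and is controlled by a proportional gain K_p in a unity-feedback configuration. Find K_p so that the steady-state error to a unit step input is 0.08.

Steady-state error for a unit step on this type-0 loop is 1/(1 + K_p·P(0)).
P(0) = 0.7838. Require 1/(1 + K_p·0.7838) = 0.08, so 1 + 0.7838·K_p = 12.5.
K_p = (12.5 − 1)/0.7838 = 14.7.

K_p = 14.7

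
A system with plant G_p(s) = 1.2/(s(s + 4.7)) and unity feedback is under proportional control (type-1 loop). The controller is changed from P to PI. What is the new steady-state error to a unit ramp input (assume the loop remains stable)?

0

The integrator raises the loop to type 2, so K_v → ∞ and e_ss to a ramp is zero.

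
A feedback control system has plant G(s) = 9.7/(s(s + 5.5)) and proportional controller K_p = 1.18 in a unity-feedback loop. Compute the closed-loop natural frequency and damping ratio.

1 + K_p·G(s) = 0 gives s² + 5.5s + 11.45 = 0.
Matching s² + 2ζω_n s + ω_n²: ω_n = √11.45 = 3.383 rad/s and 2ζω_n = 5.5, so ζ = 5.5/(2·3.383) = 0.813.

ω_n = 3.38 rad/s, ζ = 0.813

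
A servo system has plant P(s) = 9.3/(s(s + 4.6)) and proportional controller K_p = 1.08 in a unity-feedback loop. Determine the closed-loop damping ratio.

ζ = 0.726

The closed-loop denominator is s(s+4.6) + 1.08·9.3 = s² + 4.6s + 10.04.
Matching s² + 2ζω_n s + ω_n²: ω_n = √10.04 = 3.169 rad/s and 2ζω_n = 4.6, so ζ = 4.6/(2·3.169) = 0.726.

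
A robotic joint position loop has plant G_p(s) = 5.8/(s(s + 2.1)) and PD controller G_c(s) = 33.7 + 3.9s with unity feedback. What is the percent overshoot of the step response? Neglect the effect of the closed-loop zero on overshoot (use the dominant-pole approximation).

0.262%

Forward path: (33.7 + 3.9s)·5.8/(s(s+2.1)). The closed-loop characteristic equation is s² + (2.1 + 5.8·3.9)s + 5.8·33.7 = 0.
That is s² + 24.72s + 195.5 = 0, so ω_n = 13.98 rad/s and ζ = 24.72/(2·13.98) = 0.8841.
%OS = 100·exp(−πζ/√(1−ζ²)) = 0.262%.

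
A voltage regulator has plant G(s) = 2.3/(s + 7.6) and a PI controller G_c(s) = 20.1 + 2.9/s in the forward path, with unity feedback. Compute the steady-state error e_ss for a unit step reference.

0

The open loop G_c(s)G(s) has a pole at the origin (type 1), so the static position error constant is infinite and e_ss = 1/(1+∞) = 0.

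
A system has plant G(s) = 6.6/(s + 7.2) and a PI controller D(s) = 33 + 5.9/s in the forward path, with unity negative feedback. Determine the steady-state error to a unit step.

0

The open loop D(s)G(s) has a pole at the origin (type 1), so the static position error constant is infinite and e_ss = 1/(1+∞) = 0.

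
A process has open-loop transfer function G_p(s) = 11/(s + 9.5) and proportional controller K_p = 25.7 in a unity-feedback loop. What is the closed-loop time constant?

Closed-loop transfer function: T(s) = K_p·G_p(s)/(1 + K_p·G_p(s)) = 282.7/(s + 9.5 + 282.7) = 282.7/(s + 292.2).
Time constant τ = 1/292.2 = 0.00342 s.

τ = 0.00342 s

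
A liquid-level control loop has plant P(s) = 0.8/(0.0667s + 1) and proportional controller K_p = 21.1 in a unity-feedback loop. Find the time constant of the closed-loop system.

τ = 0.00373 s

Closed loop: T(s) = K_p·P/(1+K_p·P) = 16.88/(0.0667s + 1 + 16.88), with pole at s = −(1 + 16.88)/0.0667 = −268.1.
Closed-loop time constant τ = 1/268.1 = 0.00373 s.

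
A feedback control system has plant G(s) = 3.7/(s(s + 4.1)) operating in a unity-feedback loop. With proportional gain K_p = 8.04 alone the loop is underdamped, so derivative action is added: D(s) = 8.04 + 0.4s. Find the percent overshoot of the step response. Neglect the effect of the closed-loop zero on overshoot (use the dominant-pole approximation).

Forward path: (8.04 + 0.4s)·3.7/(s(s+4.1)). The closed-loop characteristic equation is s² + (4.1 + 3.7·0.4)s + 3.7·8.04 = 0.
That is s² + 5.58s + 29.75 = 0, so ω_n = 5.454 rad/s and ζ = 5.58/(2·5.454) = 0.5115.
%OS = 100·exp(−πζ/√(1−ζ²)) = 15.4%.

15.4%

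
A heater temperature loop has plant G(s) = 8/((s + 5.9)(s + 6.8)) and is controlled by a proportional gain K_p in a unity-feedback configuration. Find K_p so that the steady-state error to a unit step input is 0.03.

For a type-0 loop with proportional control, e_ss = 1/(1 + K_p·G(0)).
G(0) = 0.1994. Require 1/(1 + K_p·0.1994) = 0.03, so 1 + 0.1994·K_p = 33.33.
K_p = (33.33 − 1)/0.1994 = 162.

K_p = 162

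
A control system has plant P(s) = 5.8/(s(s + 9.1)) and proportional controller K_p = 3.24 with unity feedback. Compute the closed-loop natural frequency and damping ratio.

ω_n = 4.33 rad/s, ζ = 1.05

The closed-loop denominator is s(s+9.1) + 3.24·5.8 = s² + 9.1s + 18.79.
Matching s² + 2ζω_n s + ω_n²: ω_n = √18.79 = 4.335 rad/s and 2ζω_n = 9.1, so ζ = 9.1/(2·4.335) = 1.05.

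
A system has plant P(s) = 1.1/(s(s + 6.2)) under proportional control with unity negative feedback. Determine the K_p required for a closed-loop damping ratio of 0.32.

K_p = 85.3

Closed-loop characteristic equation: s² + 6.2s + K_p·1.1 = 0.
So ω_n = √(1.1K_p) and 2ζω_n = 6.2, giving ζ = 6.2/(2√(1.1K_p)).
Setting ζ = 0.32: √(1.1K_p) = 6.2/(2·0.32) = 9.688, so K_p = 93.85/1.1 = 85.3.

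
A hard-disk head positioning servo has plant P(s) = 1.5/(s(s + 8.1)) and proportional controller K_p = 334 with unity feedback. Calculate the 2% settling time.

Closed-loop characteristic equation: s² + 8.1s + 501 = 0, so ω_n = 22.38 rad/s and ζ = 8.1/(2·22.38) = 0.1809.
2% settling time T_s ≈ 4/(ζω_n) = 4/4.05 = 0.988 s.

T_s ≈ 0.988 s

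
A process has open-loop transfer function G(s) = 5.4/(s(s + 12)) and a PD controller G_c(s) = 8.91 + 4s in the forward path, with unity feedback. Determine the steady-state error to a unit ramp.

0.249

The loop has one pole at the origin (type 1). Velocity error constant K_v = lim_{s→0} s·G_c(s)G(s) = 8.91·5.4/12 = 4.01.
Steady-state error to a unit ramp: e_ss = 1/K_v = 0.249.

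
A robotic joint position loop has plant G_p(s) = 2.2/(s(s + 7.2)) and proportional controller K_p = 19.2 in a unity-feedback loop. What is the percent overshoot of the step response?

12.4%

The closed-loop denominator s² + 7.2s + 42.24 gives ω_n = √42.24 = 6.499 and ζ = 7.2/(2ω_n) = 0.5539.
%OS = 100·exp(−πζ/√(1−ζ²)) = 100·exp(−π·0.5539/√0.6932) = 12.4%.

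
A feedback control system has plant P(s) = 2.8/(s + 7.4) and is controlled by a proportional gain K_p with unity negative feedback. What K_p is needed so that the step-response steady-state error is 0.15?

Steady-state error for a unit step on this type-0 loop is 1/(1 + K_p·P(0)).
P(0) = 0.3784. Require 1/(1 + K_p·0.3784) = 0.15, so 1 + 0.3784·K_p = 6.667.
K_p = (6.667 − 1)/0.3784 = 15.

K_p = 15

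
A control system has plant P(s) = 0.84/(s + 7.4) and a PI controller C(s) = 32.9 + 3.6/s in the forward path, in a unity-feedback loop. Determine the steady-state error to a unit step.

The open loop C(s)P(s) has a pole at the origin (type 1), so the static position error constant is infinite and e_ss = 1/(1+∞) = 0.

0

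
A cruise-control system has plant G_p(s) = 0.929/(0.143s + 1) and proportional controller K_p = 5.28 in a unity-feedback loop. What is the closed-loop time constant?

Closed loop: T(s) = K_p·G_p/(1+K_p·G_p) = 4.905/(0.143s + 1 + 4.905), with pole at s = −(1 + 4.905)/0.143 = −41.29.
Closed-loop time constant τ = 1/41.29 = 0.0242 s.

τ = 0.0242 s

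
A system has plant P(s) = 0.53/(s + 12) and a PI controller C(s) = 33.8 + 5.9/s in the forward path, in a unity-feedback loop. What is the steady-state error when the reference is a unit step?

The open loop C(s)P(s) has a pole at the origin (type 1), so the static position error constant is infinite and e_ss = 1/(1+∞) = 0.

0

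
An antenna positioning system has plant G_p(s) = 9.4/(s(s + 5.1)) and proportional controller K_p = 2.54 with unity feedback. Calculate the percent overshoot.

14.6%

The closed-loop denominator s² + 5.1s + 23.88 gives ω_n = √23.88 = 4.886 and ζ = 5.1/(2ω_n) = 0.5219.
%OS = 100·exp(−πζ/√(1−ζ²)) = 100·exp(−π·0.5219/√0.7277) = 14.6%.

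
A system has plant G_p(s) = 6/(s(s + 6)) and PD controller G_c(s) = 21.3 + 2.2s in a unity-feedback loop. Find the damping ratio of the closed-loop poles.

Forward path: (21.3 + 2.2s)·6/(s(s+6)). The closed-loop characteristic equation is s² + (6 + 6·2.2)s + 6·21.3 = 0.
That is s² + 19.2s + 127.8 = 0, so ω_n = 11.3 rad/s and ζ = 19.2/(2·11.3) = 0.8492.

ζ = 0.849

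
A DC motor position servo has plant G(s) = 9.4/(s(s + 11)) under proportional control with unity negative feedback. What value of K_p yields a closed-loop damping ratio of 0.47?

K_p = 14.6

Closed-loop characteristic equation: s² + 11s + K_p·9.4 = 0.
So ω_n = √(9.4K_p) and 2ζω_n = 11, giving ζ = 11/(2√(9.4K_p)).
Setting ζ = 0.47: √(9.4K_p) = 11/(2·0.47) = 11.7, so K_p = 136.9/9.4 = 14.6.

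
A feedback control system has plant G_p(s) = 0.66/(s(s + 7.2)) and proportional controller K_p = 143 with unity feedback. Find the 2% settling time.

T_s ≈ 1.11 s

Closed-loop characteristic equation: s² + 7.2s + 94.38 = 0, so ω_n = 9.715 rad/s and ζ = 7.2/(2·9.715) = 0.3706.
2% settling time T_s ≈ 4/(ζω_n) = 4/3.6 = 1.11 s.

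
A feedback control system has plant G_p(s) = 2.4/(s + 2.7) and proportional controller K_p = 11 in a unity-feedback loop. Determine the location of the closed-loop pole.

Closed-loop transfer function: T(s) = K_p·G_p(s)/(1 + K_p·G_p(s)) = 26.4/(s + 2.7 + 26.4) = 26.4/(s + 29.1).
The closed-loop pole is at s = −29.1.

s = -29.1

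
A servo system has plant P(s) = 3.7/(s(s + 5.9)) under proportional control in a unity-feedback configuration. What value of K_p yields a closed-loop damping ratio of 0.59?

Closed-loop characteristic equation: s² + 5.9s + K_p·3.7 = 0.
So ω_n = √(3.7K_p) and 2ζω_n = 5.9, giving ζ = 5.9/(2√(3.7K_p)).
Setting ζ = 0.59: √(3.7K_p) = 5.9/(2·0.59) = 5, so K_p = 25/3.7 = 6.76.

K_p = 6.76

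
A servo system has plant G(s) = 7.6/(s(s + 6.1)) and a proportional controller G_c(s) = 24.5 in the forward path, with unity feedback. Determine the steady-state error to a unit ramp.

0.0328

The loop has one pole at the origin (type 1). Velocity error constant K_v = lim_{s→0} s·G_c(s)G(s) = 24.5·7.6/6.1 = 30.52.
Steady-state error to a unit ramp: e_ss = 1/K_v = 0.0328.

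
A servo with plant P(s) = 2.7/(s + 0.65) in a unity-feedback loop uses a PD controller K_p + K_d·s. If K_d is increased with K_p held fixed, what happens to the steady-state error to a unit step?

K_d affects only the transient (the s-coefficient); the DC loop gain, and hence e_ss, depends only on K_p.

unchanged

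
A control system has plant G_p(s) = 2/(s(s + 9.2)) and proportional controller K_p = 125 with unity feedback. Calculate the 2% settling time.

T_s ≈ 0.87 s

From 1 + K_pG_p(s) = 0: s² + 9.2s + 250 = 0 ⇒ ω_n = 15.81, ζ = 0.2909.
2% settling time T_s ≈ 4/(ζω_n) = 4/4.6 = 0.87 s.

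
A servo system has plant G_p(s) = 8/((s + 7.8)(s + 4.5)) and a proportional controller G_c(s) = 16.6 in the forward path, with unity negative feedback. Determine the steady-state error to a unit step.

The loop is type 0. Static position error constant K_pos = G_c(0)·G_p(0) = 16.6·0.2279 = 3.783.
Steady-state error to a unit step: e_ss = 1/(1+K_pos) = 1/4.783 = 0.209.

0.209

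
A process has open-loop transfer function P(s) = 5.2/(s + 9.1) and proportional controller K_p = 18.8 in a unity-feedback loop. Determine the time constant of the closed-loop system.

τ = 0.00936 s

Closed-loop transfer function: T(s) = K_p·P(s)/(1 + K_p·P(s)) = 97.76/(s + 9.1 + 97.76) = 97.76/(s + 106.9).
Time constant τ = 1/106.9 = 0.00936 s.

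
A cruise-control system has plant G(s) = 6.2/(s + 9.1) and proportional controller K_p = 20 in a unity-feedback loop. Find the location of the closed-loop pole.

Closed-loop transfer function: T(s) = K_p·G(s)/(1 + K_p·G(s)) = 124/(s + 9.1 + 124) = 124/(s + 133.1).
The closed-loop pole is at s = −133.1.

s = -133.1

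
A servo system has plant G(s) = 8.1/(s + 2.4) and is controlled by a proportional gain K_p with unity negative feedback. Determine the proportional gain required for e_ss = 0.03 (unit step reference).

K_p = 9.58

The loop is type 0, so e_ss(step) = 1/(1 + K_pos) with K_pos = K_p·G(0).
G(0) = 3.375. Require 1/(1 + K_p·3.375) = 0.03, so 1 + 3.375·K_p = 33.33.
K_p = (33.33 − 1)/3.375 = 9.58.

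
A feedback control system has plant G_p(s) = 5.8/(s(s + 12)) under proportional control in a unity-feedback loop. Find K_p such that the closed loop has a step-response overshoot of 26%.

K_p = 40

From %OS = 100·exp(−πζ/√(1−ζ²)) = 26%, ζ = −ln(0.26)/√(π²+ln²(0.26)) = 0.3941.
Characteristic equation s² + 12s + 5.8K_p = 0 gives ζ = 12/(2√(5.8K_p)).
Setting ζ = 0.3941: √(5.8K_p) = 12/(2·0.3941) = 15.23, so K_p = 231.8/5.8 = 40.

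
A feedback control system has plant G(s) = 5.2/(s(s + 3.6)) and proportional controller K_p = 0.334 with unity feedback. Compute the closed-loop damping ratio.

1 + K_p·G(s) = 0 gives s² + 3.6s + 1.737 = 0.
So ω_n² = 1.737 ⇒ ω_n = 1.318 rad/s, and ζ = 3.6/(2ω_n) = 1.37.

ζ = 1.37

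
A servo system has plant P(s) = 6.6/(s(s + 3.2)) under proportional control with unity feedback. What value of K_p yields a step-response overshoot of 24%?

From %OS = 100·exp(−πζ/√(1−ζ²)) = 24%, ζ = −ln(0.24)/√(π²+ln²(0.24)) = 0.4136.
Characteristic equation s² + 3.2s + 6.6K_p = 0 gives ζ = 3.2/(2√(6.6K_p)).
Setting ζ = 0.4136: √(6.6K_p) = 3.2/(2·0.4136) = 3.869, so K_p = 14.97/6.6 = 2.27.

K_p = 2.27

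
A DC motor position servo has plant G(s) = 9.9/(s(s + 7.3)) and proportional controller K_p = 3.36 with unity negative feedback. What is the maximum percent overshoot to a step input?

From 1 + K_pG(s) = 0: s² + 7.3s + 33.26 = 0 ⇒ ω_n = 5.767, ζ = 0.6329.
%OS = 100·exp(−πζ/√(1−ζ²)) = 100·exp(−π·0.6329/√0.5995) = 7.67%.

7.67%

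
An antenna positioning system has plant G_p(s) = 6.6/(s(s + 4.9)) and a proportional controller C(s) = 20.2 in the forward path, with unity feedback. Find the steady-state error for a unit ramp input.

0.0368

The loop has one pole at the origin (type 1). Velocity error constant K_v = lim_{s→0} s·C(s)G_p(s) = 20.2·6.6/4.9 = 27.21.
Steady-state error to a unit ramp: e_ss = 1/K_v = 0.0368.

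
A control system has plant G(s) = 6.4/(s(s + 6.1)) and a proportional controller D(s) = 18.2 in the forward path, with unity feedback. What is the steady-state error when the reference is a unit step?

0

The open loop D(s)G(s) has a pole at the origin (type 1), so the static position error constant is infinite and e_ss = 1/(1+∞) = 0.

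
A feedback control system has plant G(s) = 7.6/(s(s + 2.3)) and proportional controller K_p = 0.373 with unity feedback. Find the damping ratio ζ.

ζ = 0.683

The closed-loop denominator is s(s+2.3) + 0.373·7.6 = s² + 2.3s + 2.835.
So ω_n² = 2.835 ⇒ ω_n = 1.684 rad/s, and ζ = 2.3/(2ω_n) = 0.683.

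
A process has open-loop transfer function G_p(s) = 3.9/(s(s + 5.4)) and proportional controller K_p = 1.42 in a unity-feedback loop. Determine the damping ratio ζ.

The closed-loop denominator is s(s+5.4) + 1.42·3.9 = s² + 5.4s + 5.538.
Matching s² + 2ζω_n s + ω_n²: ω_n = √5.538 = 2.353 rad/s and 2ζω_n = 5.4, so ζ = 5.4/(2·2.353) = 1.15.

ζ = 1.15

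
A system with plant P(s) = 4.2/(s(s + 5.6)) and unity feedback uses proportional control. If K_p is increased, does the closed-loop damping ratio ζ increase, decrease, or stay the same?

decrease

ζ = 5.6/(2√(4.2K_p)); increasing K_p raises the denominator, so ζ falls.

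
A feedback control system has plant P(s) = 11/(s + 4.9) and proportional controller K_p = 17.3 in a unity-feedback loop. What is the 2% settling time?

Closed-loop transfer function: T(s) = K_p·P(s)/(1 + K_p·P(s)) = 190.3/(s + 4.9 + 190.3) = 190.3/(s + 195.2).
Time constant τ = 1/195.2 = 0.005123 s, so the 2% settling time is about 4τ = 0.0205 s.

T_s ≈ 0.0205 s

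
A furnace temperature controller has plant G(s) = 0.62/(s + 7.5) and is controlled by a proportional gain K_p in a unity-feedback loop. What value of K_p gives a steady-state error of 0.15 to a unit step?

K_p = 68.5

The loop is type 0, so e_ss(step) = 1/(1 + K_pos) with K_pos = K_p·G(0).
G(0) = 0.08267. Require 1/(1 + K_p·0.08267) = 0.15, so 1 + 0.08267·K_p = 6.667.
K_p = (6.667 − 1)/0.08267 = 68.5.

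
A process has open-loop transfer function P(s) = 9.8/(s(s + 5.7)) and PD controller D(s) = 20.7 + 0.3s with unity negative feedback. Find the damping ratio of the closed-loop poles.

Forward path: (20.7 + 0.3s)·9.8/(s(s+5.7)). The closed-loop characteristic equation is s² + (5.7 + 9.8·0.3)s + 9.8·20.7 = 0.
That is s² + 8.64s + 202.9 = 0, so ω_n = 14.24 rad/s and ζ = 8.64/(2·14.24) = 0.3033.

ζ = 0.303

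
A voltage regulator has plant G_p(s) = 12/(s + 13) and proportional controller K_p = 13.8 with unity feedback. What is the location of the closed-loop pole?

s = -178.6

Closed-loop transfer function: T(s) = K_p·G_p(s)/(1 + K_p·G_p(s)) = 165.6/(s + 13 + 165.6) = 165.6/(s + 178.6).
The closed-loop pole is at s = −178.6.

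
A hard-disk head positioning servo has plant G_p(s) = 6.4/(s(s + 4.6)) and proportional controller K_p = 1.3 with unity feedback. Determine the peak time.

T_p = 1.8 s

From 1 + K_pG_p(s) = 0: s² + 4.6s + 8.32 = 0 ⇒ ω_n = 2.884, ζ = 0.7974.
Damped frequency ω_d = ω_n√(1−ζ²) = 1.741 rad/s, so peak time T_p = π/ω_d = 1.8 s.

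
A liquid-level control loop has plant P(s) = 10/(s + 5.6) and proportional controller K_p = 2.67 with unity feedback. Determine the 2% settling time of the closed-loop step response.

T_s ≈ 0.124 s

Closed-loop transfer function: T(s) = K_p·P(s)/(1 + K_p·P(s)) = 26.7/(s + 5.6 + 26.7) = 26.7/(s + 32.3).
Time constant τ = 1/32.3 = 0.03096 s, so the 2% settling time is about 4τ = 0.124 s.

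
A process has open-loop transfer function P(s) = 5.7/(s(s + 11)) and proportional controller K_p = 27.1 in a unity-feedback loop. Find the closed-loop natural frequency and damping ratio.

ω_n = 12.4 rad/s, ζ = 0.443

The closed-loop denominator is s(s+11) + 27.1·5.7 = s² + 11s + 154.5.
Matching s² + 2ζω_n s + ω_n²: ω_n = √154.5 = 12.43 rad/s and 2ζω_n = 11, so ζ = 11/(2·12.43) = 0.443.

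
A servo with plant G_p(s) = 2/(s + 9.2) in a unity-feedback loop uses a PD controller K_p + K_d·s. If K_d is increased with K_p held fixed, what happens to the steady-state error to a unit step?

At s = 0 the derivative term contributes nothing: C(0) = K_p regardless of K_d, so K_pos = K_p·G_p(0) and e_ss are unchanged.

unchanged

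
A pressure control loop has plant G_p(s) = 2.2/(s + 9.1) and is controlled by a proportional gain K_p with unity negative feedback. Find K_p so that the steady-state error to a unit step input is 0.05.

K_p = 78.6

Steady-state error for a unit step on this type-0 loop is 1/(1 + K_p·G_p(0)).
G_p(0) = 0.2418. Require 1/(1 + K_p·0.2418) = 0.05, so 1 + 0.2418·K_p = 20.
K_p = (20 − 1)/0.2418 = 78.6.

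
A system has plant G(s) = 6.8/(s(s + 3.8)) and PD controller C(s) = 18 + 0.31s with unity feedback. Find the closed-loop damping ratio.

Forward path: (18 + 0.31s)·6.8/(s(s+3.8)). The closed-loop characteristic equation is s² + (3.8 + 6.8·0.31)s + 6.8·18 = 0.
That is s² + 5.908s + 122.4 = 0, so ω_n = 11.06 rad/s and ζ = 5.908/(2·11.06) = 0.267.

ζ = 0.267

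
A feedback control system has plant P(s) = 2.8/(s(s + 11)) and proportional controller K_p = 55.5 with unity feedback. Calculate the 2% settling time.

Closed-loop characteristic equation: s² + 11s + 155.4 = 0, so ω_n = 12.47 rad/s and ζ = 11/(2·12.47) = 0.4412.
2% settling time T_s ≈ 4/(ζω_n) = 4/5.5 = 0.727 s.

T_s ≈ 0.727 s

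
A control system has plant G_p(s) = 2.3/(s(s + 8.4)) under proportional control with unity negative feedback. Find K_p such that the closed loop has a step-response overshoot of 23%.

From %OS = 100·exp(−πζ/√(1−ζ²)) = 23%, ζ = −ln(0.23)/√(π²+ln²(0.23)) = 0.4237.
Characteristic equation s² + 8.4s + 2.3K_p = 0 gives ζ = 8.4/(2√(2.3K_p)).
Setting ζ = 0.4237: √(2.3K_p) = 8.4/(2·0.4237) = 9.912, so K_p = 98.24/2.3 = 42.7.

K_p = 42.7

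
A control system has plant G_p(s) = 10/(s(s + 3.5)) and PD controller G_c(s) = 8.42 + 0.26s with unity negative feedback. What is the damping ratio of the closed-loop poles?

ζ = 0.332

Forward path: (8.42 + 0.26s)·10/(s(s+3.5)). The closed-loop characteristic equation is s² + (3.5 + 10·0.26)s + 10·8.42 = 0.
That is s² + 6.1s + 84.2 = 0, so ω_n = 9.176 rad/s and ζ = 6.1/(2·9.176) = 0.3324.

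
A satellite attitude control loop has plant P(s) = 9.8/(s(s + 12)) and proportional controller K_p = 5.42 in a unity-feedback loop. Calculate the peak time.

T_p = 0.759 s

Closed-loop characteristic equation: s² + 12s + 53.12 = 0, so ω_n = 7.288 rad/s and ζ = 12/(2·7.288) = 0.8233.
Damped frequency ω_d = ω_n√(1−ζ²) = 4.137 rad/s, so peak time T_p = π/ω_d = 0.759 s.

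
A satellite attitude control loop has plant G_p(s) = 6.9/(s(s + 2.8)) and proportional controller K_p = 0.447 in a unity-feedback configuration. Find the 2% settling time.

T_s ≈ 2.86 s

Closed-loop characteristic equation: s² + 2.8s + 3.084 = 0, so ω_n = 1.756 rad/s and ζ = 2.8/(2·1.756) = 0.7972.
2% settling time T_s ≈ 4/(ζω_n) = 4/1.4 = 2.86 s.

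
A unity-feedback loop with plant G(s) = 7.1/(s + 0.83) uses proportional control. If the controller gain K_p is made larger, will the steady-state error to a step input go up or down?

decrease

e_ss = 1/(1 + K_p·G(0)); a larger K_p raises the denominator, so e_ss decreases.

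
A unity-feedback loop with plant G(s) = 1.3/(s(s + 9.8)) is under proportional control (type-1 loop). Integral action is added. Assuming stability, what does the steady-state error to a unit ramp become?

0

The integrator raises the loop to type 2, so K_v → ∞ and e_ss to a ramp is zero.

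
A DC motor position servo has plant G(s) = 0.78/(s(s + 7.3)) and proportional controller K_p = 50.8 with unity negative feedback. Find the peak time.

From 1 + K_pG(s) = 0: s² + 7.3s + 39.62 = 0 ⇒ ω_n = 6.295, ζ = 0.5798.
Damped frequency ω_d = ω_n√(1−ζ²) = 5.128 rad/s, so peak time T_p = π/ω_d = 0.613 s.

T_p = 0.613 s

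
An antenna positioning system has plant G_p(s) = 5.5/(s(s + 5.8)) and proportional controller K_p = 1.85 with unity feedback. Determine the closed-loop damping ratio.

The closed-loop denominator is s(s+5.8) + 1.85·5.5 = s² + 5.8s + 10.18.
Matching s² + 2ζω_n s + ω_n²: ω_n = √10.18 = 3.19 rad/s and 2ζω_n = 5.8, so ζ = 5.8/(2·3.19) = 0.909.

ζ = 0.909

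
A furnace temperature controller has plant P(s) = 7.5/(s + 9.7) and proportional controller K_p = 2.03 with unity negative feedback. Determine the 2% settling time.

T_s ≈ 0.16 s

Closed-loop transfer function: T(s) = K_p·P(s)/(1 + K_p·P(s)) = 15.22/(s + 9.7 + 15.22) = 15.22/(s + 24.92).
Time constant τ = 1/24.92 = 0.04012 s, so the 2% settling time is about 4τ = 0.16 s.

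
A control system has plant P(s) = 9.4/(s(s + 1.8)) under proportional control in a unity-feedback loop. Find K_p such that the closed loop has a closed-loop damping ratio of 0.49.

K_p = 0.359

Closed-loop characteristic equation: s² + 1.8s + K_p·9.4 = 0.
So ω_n = √(9.4K_p) and 2ζω_n = 1.8, giving ζ = 1.8/(2√(9.4K_p)).
Setting ζ = 0.49: √(9.4K_p) = 1.8/(2·0.49) = 1.837, so K_p = 3.374/9.4 = 0.359.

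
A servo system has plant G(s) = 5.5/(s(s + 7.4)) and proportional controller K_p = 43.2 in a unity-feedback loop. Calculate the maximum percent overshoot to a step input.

The closed-loop denominator s² + 7.4s + 237.6 gives ω_n = √237.6 = 15.41 and ζ = 7.4/(2ω_n) = 0.24.
%OS = 100·exp(−πζ/√(1−ζ²)) = 100·exp(−π·0.24/√0.9424) = 46%.

46%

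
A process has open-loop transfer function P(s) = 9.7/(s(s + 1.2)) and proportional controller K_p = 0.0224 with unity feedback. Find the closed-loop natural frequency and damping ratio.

With unity feedback the closed-loop characteristic equation is s² + 1.2s + 0.0224·9.7 = s² + 1.2s + 0.2173 = 0.
So ω_n² = 0.2173 ⇒ ω_n = 0.4661 rad/s, and ζ = 1.2/(2ω_n) = 1.29.

ω_n = 0.466 rad/s, ζ = 1.29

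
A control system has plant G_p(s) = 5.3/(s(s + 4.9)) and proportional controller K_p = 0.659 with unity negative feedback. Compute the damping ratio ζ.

With unity feedback the closed-loop characteristic equation is s² + 4.9s + 0.659·5.3 = s² + 4.9s + 3.493 = 0.
Matching s² + 2ζω_n s + ω_n²: ω_n = √3.493 = 1.869 rad/s and 2ζω_n = 4.9, so ζ = 4.9/(2·1.869) = 1.31.

ζ = 1.31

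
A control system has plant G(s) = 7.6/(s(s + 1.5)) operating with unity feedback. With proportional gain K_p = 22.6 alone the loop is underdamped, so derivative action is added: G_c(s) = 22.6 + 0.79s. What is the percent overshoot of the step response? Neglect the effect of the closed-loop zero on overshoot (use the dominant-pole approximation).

39.1%

Forward path: (22.6 + 0.79s)·7.6/(s(s+1.5)). The closed-loop characteristic equation is s² + (1.5 + 7.6·0.79)s + 7.6·22.6 = 0.
That is s² + 7.504s + 171.8 = 0, so ω_n = 13.11 rad/s and ζ = 7.504/(2·13.11) = 0.2863.
%OS = 100·exp(−πζ/√(1−ζ²)) = 39.1%.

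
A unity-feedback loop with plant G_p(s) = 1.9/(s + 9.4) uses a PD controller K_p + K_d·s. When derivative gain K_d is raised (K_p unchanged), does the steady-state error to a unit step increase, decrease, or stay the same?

K_d affects only the transient (the s-coefficient); the DC loop gain, and hence e_ss, depends only on K_p.

unchanged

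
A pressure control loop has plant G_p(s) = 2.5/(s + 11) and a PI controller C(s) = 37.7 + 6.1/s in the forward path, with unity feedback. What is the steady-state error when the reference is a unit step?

The open loop C(s)G_p(s) has a pole at the origin (type 1), so the static position error constant is infinite and e_ss = 1/(1+∞) = 0.

0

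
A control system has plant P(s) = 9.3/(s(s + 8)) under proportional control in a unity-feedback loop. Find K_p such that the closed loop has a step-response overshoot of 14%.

K_p = 6.11

From %OS = 100·exp(−πζ/√(1−ζ²)) = 14%, ζ = −ln(0.14)/√(π²+ln²(0.14)) = 0.5305.
Characteristic equation s² + 8s + 9.3K_p = 0 gives ζ = 8/(2√(9.3K_p)).
Setting ζ = 0.5305: √(9.3K_p) = 8/(2·0.5305) = 7.54, so K_p = 56.85/9.3 = 6.11.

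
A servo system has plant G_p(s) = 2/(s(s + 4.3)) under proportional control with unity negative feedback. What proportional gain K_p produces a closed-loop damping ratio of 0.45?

K_p = 11.4

Closed-loop characteristic equation: s² + 4.3s + K_p·2 = 0.
So ω_n = √(2K_p) and 2ζω_n = 4.3, giving ζ = 4.3/(2√(2K_p)).
Setting ζ = 0.45: √(2K_p) = 4.3/(2·0.45) = 4.778, so K_p = 22.83/2 = 11.4.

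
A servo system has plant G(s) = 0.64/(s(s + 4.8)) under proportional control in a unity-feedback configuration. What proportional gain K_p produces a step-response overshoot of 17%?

From %OS = 100·exp(−πζ/√(1−ζ²)) = 17%, ζ = −ln(0.17)/√(π²+ln²(0.17)) = 0.4913.
Characteristic equation s² + 4.8s + 0.64K_p = 0 gives ζ = 4.8/(2√(0.64K_p)).
Setting ζ = 0.4913: √(0.64K_p) = 4.8/(2·0.4913) = 4.885, so K_p = 23.87/0.64 = 37.3.

K_p = 37.3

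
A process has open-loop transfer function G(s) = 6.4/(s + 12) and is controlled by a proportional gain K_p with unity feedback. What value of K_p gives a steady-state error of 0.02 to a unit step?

K_p = 91.9

For a type-0 loop with proportional control, e_ss = 1/(1 + K_p·G(0)).
G(0) = 0.5333. Require 1/(1 + K_p·0.5333) = 0.02, so 1 + 0.5333·K_p = 50.
K_p = (50 − 1)/0.5333 = 91.9.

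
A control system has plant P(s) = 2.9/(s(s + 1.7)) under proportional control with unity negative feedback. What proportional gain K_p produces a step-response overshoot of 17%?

K_p = 1.03

From %OS = 100·exp(−πζ/√(1−ζ²)) = 17%, ζ = −ln(0.17)/√(π²+ln²(0.17)) = 0.4913.
Characteristic equation s² + 1.7s + 2.9K_p = 0 gives ζ = 1.7/(2√(2.9K_p)).
Setting ζ = 0.4913: √(2.9K_p) = 1.7/(2·0.4913) = 1.73, so K_p = 2.994/2.9 = 1.03.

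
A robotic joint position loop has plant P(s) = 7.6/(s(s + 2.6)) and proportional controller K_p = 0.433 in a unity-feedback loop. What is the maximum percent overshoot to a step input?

3.96%

The closed-loop denominator s² + 2.6s + 3.291 gives ω_n = √3.291 = 1.814 and ζ = 2.6/(2ω_n) = 0.7166.
%OS = 100·exp(−πζ/√(1−ζ²)) = 100·exp(−π·0.7166/√0.4864) = 3.96%.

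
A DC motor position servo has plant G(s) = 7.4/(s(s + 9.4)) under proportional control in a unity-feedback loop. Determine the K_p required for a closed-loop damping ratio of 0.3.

K_p = 33.2

Closed-loop characteristic equation: s² + 9.4s + K_p·7.4 = 0.
So ω_n = √(7.4K_p) and 2ζω_n = 9.4, giving ζ = 9.4/(2√(7.4K_p)).
Setting ζ = 0.3: √(7.4K_p) = 9.4/(2·0.3) = 15.67, so K_p = 245.4/7.4 = 33.2.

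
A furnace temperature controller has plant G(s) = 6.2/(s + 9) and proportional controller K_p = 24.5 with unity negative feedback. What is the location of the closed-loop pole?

Closed-loop transfer function: T(s) = K_p·G(s)/(1 + K_p·G(s)) = 151.9/(s + 9 + 151.9) = 151.9/(s + 160.9).
The closed-loop pole is at s = −160.9.

s = -160.9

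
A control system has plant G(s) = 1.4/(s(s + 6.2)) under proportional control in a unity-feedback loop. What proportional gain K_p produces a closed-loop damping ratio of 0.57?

K_p = 21.1

Closed-loop characteristic equation: s² + 6.2s + K_p·1.4 = 0.
So ω_n = √(1.4K_p) and 2ζω_n = 6.2, giving ζ = 6.2/(2√(1.4K_p)).
Setting ζ = 0.57: √(1.4K_p) = 6.2/(2·0.57) = 5.439, so K_p = 29.58/1.4 = 21.1.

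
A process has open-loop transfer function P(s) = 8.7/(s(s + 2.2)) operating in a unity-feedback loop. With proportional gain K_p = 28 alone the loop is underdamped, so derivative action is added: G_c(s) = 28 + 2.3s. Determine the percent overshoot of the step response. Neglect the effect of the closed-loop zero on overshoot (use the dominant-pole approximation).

Forward path: (28 + 2.3s)·8.7/(s(s+2.2)). The closed-loop characteristic equation is s² + (2.2 + 8.7·2.3)s + 8.7·28 = 0.
That is s² + 22.21s + 243.6 = 0, so ω_n = 15.61 rad/s and ζ = 22.21/(2·15.61) = 0.7115.
%OS = 100·exp(−πζ/√(1−ζ²)) = 4.15%.

4.15%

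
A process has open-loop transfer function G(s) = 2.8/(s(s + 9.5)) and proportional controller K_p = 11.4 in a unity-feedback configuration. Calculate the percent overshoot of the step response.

0.761%

The closed-loop denominator s² + 9.5s + 31.92 gives ω_n = √31.92 = 5.65 and ζ = 9.5/(2ω_n) = 0.8407.
%OS = 100·exp(−πζ/√(1−ζ²)) = 100·exp(−π·0.8407/√0.2932) = 0.761%.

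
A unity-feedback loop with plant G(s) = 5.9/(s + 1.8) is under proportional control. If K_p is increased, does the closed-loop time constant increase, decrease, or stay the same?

decrease

Closed-loop pole is at s = −(1.8+K_p·5.9); larger K_p moves it further left, so τ = 1/(1.8+K_p·5.9) decreases.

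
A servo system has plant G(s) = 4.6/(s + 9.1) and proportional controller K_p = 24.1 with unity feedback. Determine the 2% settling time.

T_s ≈ 0.0333 s

Closed-loop transfer function: T(s) = K_p·G(s)/(1 + K_p·G(s)) = 110.9/(s + 9.1 + 110.9) = 110.9/(s + 120).
Time constant τ = 1/120 = 0.008336 s, so the 2% settling time is about 4τ = 0.0333 s.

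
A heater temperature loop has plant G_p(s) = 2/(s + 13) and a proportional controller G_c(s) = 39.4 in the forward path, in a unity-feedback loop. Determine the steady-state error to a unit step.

The loop is type 0. Static position error constant K_pos = G_c(0)·G_p(0) = 39.4·0.1538 = 6.062.
Steady-state error to a unit step: e_ss = 1/(1+K_pos) = 1/7.062 = 0.142.

0.142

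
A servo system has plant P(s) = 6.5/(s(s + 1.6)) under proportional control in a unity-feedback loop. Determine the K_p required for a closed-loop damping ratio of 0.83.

Closed-loop characteristic equation: s² + 1.6s + K_p·6.5 = 0.
So ω_n = √(6.5K_p) and 2ζω_n = 1.6, giving ζ = 1.6/(2√(6.5K_p)).
Setting ζ = 0.83: √(6.5K_p) = 1.6/(2·0.83) = 0.9639, so K_p = 0.929/6.5 = 0.143.

K_p = 0.143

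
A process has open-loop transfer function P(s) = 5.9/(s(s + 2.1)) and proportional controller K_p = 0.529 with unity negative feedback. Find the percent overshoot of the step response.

Closed-loop characteristic equation: s² + 2.1s + 3.121 = 0, so ω_n = 1.767 rad/s and ζ = 2.1/(2·1.767) = 0.5943.
%OS = 100·exp(−πζ/√(1−ζ²)) = 100·exp(−π·0.5943/√0.6468) = 9.81%.

9.81%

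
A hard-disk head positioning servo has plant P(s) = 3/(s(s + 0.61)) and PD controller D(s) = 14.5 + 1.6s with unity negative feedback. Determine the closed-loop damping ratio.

Forward path: (14.5 + 1.6s)·3/(s(s+0.61)). The closed-loop characteristic equation is s² + (0.61 + 3·1.6)s + 3·14.5 = 0.
That is s² + 5.41s + 43.5 = 0, so ω_n = 6.595 rad/s and ζ = 5.41/(2·6.595) = 0.4101.

ζ = 0.41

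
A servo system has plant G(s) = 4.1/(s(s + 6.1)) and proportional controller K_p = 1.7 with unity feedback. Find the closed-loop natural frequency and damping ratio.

With unity feedback the closed-loop characteristic equation is s² + 6.1s + 1.7·4.1 = s² + 6.1s + 6.97 = 0.
So ω_n² = 6.97 ⇒ ω_n = 2.64 rad/s, and ζ = 6.1/(2ω_n) = 1.16.

ω_n = 2.64 rad/s, ζ = 1.16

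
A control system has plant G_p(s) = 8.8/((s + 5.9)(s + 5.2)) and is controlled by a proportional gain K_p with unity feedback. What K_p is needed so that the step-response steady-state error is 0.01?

K_p = 345

For a type-0 loop with proportional control, e_ss = 1/(1 + K_p·G_p(0)).
G_p(0) = 0.2868. Require 1/(1 + K_p·0.2868) = 0.01, so 1 + 0.2868·K_p = 100.
K_p = (100 − 1)/0.2868 = 345.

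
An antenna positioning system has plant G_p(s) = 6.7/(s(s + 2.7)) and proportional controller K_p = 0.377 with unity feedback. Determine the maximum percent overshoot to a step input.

Closed-loop characteristic equation: s² + 2.7s + 2.526 = 0, so ω_n = 1.589 rad/s and ζ = 2.7/(2·1.589) = 0.8494.
%OS = 100·exp(−πζ/√(1−ζ²)) = 100·exp(−π·0.8494/√0.2785) = 0.637%.

0.637%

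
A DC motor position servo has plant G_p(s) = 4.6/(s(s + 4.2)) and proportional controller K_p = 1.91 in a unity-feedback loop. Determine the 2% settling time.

T_s ≈ 1.9 s

From 1 + K_pG_p(s) = 0: s² + 4.2s + 8.786 = 0 ⇒ ω_n = 2.964, ζ = 0.7085.
2% settling time T_s ≈ 4/(ζω_n) = 4/2.1 = 1.9 s.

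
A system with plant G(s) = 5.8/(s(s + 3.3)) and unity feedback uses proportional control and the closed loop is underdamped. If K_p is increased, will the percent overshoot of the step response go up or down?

ζ = 3.3/(2√(5.8K_p)) decreases as K_p grows; lower damping means more overshoot.

increase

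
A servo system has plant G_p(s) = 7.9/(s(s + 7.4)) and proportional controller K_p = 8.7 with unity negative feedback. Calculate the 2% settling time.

T_s ≈ 1.08 s

Closed-loop characteristic equation: s² + 7.4s + 68.73 = 0, so ω_n = 8.29 rad/s and ζ = 7.4/(2·8.29) = 0.4463.
2% settling time T_s ≈ 4/(ζω_n) = 4/3.7 = 1.08 s.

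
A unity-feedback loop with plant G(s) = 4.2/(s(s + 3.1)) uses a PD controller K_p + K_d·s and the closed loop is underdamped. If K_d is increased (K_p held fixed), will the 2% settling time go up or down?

decrease

Characteristic equation s² + (3.1 + 4.2K_d)s + 4.2K_p = 0: raising K_d increases ζω_n = (3.1+4.2K_d)/2 while the loop stays underdamped, so T_s ≈ 4/(ζω_n) decreases.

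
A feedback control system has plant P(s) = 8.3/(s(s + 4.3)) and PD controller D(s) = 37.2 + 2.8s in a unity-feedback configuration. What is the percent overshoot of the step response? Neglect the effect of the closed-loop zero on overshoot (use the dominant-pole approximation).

Forward path: (37.2 + 2.8s)·8.3/(s(s+4.3)). The closed-loop characteristic equation is s² + (4.3 + 8.3·2.8)s + 8.3·37.2 = 0.
That is s² + 27.54s + 308.8 = 0, so ω_n = 17.57 rad/s and ζ = 27.54/(2·17.57) = 0.7837.
%OS = 100·exp(−πζ/√(1−ζ²)) = 1.9%.

1.9%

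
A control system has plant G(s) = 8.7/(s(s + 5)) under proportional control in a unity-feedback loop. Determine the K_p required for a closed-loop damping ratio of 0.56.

Closed-loop characteristic equation: s² + 5s + K_p·8.7 = 0.
So ω_n = √(8.7K_p) and 2ζω_n = 5, giving ζ = 5/(2√(8.7K_p)).
Setting ζ = 0.56: √(8.7K_p) = 5/(2·0.56) = 4.464, so K_p = 19.93/8.7 = 2.29.

K_p = 2.29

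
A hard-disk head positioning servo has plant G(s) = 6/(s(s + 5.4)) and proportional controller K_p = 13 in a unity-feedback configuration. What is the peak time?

The closed-loop denominator s² + 5.4s + 78 gives ω_n = √78 = 8.832 and ζ = 5.4/(2ω_n) = 0.3057.
Damped frequency ω_d = ω_n√(1−ζ²) = 8.409 rad/s, so peak time T_p = π/ω_d = 0.374 s.

T_p = 0.374 s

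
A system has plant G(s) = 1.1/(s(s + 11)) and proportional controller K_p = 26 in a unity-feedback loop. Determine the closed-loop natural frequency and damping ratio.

ω_n = 5.35 rad/s, ζ = 1.03

With unity feedback the closed-loop characteristic equation is s² + 11s + 26·1.1 = s² + 11s + 28.6 = 0.
So ω_n² = 28.6 ⇒ ω_n = 5.348 rad/s, and ζ = 11/(2ω_n) = 1.03.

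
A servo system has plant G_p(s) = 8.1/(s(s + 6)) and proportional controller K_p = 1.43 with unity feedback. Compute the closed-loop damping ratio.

With unity feedback the closed-loop characteristic equation is s² + 6s + 1.43·8.1 = s² + 6s + 11.58 = 0.
So ω_n² = 11.58 ⇒ ω_n = 3.403 rad/s, and ζ = 6/(2ω_n) = 0.881.

ζ = 0.881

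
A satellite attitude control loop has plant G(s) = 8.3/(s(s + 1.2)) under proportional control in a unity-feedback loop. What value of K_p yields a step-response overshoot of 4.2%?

From %OS = 100·exp(−πζ/√(1−ζ²)) = 4.2%, ζ = −ln(0.042)/√(π²+ln²(0.042)) = 0.7103.
Characteristic equation s² + 1.2s + 8.3K_p = 0 gives ζ = 1.2/(2√(8.3K_p)).
Setting ζ = 0.7103: √(8.3K_p) = 1.2/(2·0.7103) = 0.8447, so K_p = 0.7136/8.3 = 0.086.

K_p = 0.086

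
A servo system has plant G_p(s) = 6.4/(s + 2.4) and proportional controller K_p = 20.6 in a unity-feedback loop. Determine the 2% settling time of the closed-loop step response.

T_s ≈ 0.0298 s

Closed-loop transfer function: T(s) = K_p·G_p(s)/(1 + K_p·G_p(s)) = 131.8/(s + 2.4 + 131.8) = 131.8/(s + 134.2).
Time constant τ = 1/134.2 = 0.007449 s, so the 2% settling time is about 4τ = 0.0298 s.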